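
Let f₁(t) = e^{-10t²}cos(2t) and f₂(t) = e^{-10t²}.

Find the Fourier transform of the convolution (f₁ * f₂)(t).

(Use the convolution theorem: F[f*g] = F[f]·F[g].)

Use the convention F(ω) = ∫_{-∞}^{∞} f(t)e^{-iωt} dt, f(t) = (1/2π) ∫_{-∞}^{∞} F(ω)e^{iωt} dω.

F[f₁*f₂](ω) = \frac{\pi \left(e^{\frac{\omega}{5}} + 1\right) e^{- \frac{\omega^{2}}{20} - \frac{\omega}{10} - \frac{1}{10}}}{20}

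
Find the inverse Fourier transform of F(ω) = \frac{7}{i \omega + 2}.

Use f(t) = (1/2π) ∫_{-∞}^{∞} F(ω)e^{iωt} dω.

f(t) = 7 e^{- 2 t} u\left(t\right)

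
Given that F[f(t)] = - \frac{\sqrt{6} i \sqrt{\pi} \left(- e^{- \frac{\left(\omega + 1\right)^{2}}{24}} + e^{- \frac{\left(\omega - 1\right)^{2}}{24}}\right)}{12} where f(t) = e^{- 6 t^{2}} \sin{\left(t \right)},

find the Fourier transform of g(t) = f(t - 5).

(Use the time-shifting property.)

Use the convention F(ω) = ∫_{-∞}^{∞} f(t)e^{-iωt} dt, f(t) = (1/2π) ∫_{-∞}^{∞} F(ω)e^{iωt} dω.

F[g](ω) = \frac{\sqrt{6} i \sqrt{\pi} \left(1 - e^{\frac{\omega}{6}}\right) e^{- \frac{\omega^{2}}{24} - \frac{\omega}{12} - 5 i \omega - \frac{1}{24}}}{12}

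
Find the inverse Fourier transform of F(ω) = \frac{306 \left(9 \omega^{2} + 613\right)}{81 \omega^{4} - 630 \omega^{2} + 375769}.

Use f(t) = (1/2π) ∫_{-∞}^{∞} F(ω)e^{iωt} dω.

f(t) = 3 e^{- \frac{17 \left|{t}\right|}{3}} \cos{\left(6 \left|{t}\right| \right)}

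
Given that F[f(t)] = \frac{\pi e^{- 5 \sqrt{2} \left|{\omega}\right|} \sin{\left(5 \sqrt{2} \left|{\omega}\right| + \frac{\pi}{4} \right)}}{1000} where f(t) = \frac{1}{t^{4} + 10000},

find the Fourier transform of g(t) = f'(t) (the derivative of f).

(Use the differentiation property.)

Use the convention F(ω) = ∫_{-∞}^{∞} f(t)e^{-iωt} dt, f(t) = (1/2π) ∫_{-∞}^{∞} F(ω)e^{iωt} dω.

F[g](ω) = \frac{i \pi \omega e^{- 5 \sqrt{2} \left|{\omega}\right|} \sin{\left(5 \sqrt{2} \left|{\omega}\right| + \frac{\pi}{4} \right)}}{1000}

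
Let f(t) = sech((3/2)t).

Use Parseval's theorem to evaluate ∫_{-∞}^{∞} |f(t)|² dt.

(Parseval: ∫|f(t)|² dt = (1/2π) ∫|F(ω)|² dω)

∫|f(t)|² dt = \frac{4}{3}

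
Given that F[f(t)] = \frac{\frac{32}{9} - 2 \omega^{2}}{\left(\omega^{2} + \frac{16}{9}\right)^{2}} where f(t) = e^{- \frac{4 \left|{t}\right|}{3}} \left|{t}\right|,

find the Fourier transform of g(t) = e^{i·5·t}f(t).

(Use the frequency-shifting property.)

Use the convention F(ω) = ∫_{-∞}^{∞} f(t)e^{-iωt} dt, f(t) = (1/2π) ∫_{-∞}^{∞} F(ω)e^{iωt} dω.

F[g](ω) = \frac{18 \left(16 - 9 \left(\omega - 5\right)^{2}\right)}{\left(9 \left(\omega - 5\right)^{2} + 16\right)^{2}}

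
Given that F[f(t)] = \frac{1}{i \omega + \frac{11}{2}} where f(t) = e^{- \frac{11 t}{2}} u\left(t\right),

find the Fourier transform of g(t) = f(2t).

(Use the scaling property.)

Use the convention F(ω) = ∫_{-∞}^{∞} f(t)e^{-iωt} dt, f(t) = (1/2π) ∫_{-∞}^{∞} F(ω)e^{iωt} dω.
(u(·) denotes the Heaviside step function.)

F[g](ω) = \frac{1}{i \omega + 11}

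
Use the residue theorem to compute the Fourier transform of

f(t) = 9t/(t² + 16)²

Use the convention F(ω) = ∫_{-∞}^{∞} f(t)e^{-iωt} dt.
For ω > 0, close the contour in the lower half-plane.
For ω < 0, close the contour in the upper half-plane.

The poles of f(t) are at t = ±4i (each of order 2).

Let g(z) = f(z)e^{-iωz}; for large |z| the factor e^{-iωz} decays in the lower half-plane when ω > 0 and in the upper half-plane when ω < 0.

Case ω > 0 (lower half-plane, clockwise contour ⇒ F(ω) = -2πi·ΣRes):
  Res_{z = - 4 i} g(z) = \frac{9 \omega e^{- 4 \omega}}{16} (pole of order 2)
  F(ω) = -2πi·ΣRes = - \frac{9 i \pi \omega e^{- 4 \omega}}{8}

Case ω < 0 (upper half-plane, counterclockwise contour ⇒ F(ω) = +2πi·ΣRes):
  Res_{z = 4 i} g(z) = - \frac{9 \omega e^{4 \omega}}{16} (pole of order 2)
  F(ω) = 2πi·ΣRes = - \frac{9 i \pi \omega e^{4 \omega}}{8}

Both cases combine into a single formula in |ω|:

F(ω) = - \frac{9 i \pi \omega e^{- 4 \left|{\omega}\right|}}{8}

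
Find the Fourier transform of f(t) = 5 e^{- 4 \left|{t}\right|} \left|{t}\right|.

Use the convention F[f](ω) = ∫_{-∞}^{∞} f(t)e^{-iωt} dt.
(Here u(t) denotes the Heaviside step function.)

F(ω) = \frac{10 \left(16 - \omega^{2}\right)}{\left(\omega^{2} + 16\right)^{2}}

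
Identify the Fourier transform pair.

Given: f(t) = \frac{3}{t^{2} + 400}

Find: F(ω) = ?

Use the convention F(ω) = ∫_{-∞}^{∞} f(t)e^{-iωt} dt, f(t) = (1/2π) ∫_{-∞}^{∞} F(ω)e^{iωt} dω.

F(ω) = \frac{3 \pi e^{- 20 \left|{\omega}\right|}}{20}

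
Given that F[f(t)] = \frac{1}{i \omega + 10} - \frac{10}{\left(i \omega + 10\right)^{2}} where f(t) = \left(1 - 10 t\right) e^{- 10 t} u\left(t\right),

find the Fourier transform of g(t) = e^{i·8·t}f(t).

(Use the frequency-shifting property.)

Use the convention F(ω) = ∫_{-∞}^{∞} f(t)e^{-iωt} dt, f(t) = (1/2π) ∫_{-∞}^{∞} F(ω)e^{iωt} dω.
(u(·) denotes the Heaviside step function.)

F[g](ω) = \frac{i \left(8 - \omega\right)}{\omega^{2} - 4 \omega \left(4 + 5 i\right) - 36 + 160 i}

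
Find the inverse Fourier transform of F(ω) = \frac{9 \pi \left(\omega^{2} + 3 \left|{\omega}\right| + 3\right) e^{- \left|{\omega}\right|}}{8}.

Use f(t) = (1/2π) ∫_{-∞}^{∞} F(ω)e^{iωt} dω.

f(t) = \frac{9}{\left(t^{2} + 1\right)^{3}}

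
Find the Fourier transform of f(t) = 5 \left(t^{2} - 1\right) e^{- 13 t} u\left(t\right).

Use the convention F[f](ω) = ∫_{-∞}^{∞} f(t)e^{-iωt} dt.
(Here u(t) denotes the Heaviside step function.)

F(ω) = \frac{5 \left(2 i \omega - \left(i \omega + 13\right)^{3} + 26\right)}{\left(i \omega + 13\right)^{4}}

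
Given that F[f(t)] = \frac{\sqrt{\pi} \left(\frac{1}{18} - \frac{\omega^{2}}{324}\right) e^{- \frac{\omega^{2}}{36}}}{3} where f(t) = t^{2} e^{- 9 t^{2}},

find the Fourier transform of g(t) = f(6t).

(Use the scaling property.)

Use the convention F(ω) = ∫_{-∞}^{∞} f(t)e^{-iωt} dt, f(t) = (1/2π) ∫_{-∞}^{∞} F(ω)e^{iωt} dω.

F[g](ω) = \frac{\sqrt{\pi} \left(648 - \omega^{2}\right) e^{- \frac{\omega^{2}}{1296}}}{209952}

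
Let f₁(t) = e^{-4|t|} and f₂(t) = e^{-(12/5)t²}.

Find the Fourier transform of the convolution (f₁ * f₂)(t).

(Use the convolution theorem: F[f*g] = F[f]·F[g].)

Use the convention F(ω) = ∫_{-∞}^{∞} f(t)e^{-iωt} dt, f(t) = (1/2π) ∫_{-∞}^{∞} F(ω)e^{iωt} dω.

F[f₁*f₂](ω) = \frac{4 \sqrt{15} \sqrt{\pi} e^{- \frac{5 \omega^{2}}{48}}}{3 \left(\omega^{2} + 16\right)}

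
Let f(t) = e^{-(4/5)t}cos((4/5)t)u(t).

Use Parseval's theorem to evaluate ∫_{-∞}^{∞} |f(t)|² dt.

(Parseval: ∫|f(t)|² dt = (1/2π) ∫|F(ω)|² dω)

∫|f(t)|² dt = \frac{15}{32}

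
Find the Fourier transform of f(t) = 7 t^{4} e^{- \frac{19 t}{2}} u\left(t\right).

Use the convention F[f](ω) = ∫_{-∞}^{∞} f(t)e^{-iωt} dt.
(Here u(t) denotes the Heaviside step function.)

F(ω) = \frac{5376}{\left(2 i \omega + 19\right)^{5}}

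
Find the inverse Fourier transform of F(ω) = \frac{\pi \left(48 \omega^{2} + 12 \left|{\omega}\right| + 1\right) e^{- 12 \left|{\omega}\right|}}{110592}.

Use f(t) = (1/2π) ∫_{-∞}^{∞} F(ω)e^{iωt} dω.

f(t) = \frac{6}{\left(t^{2} + 144\right)^{3}}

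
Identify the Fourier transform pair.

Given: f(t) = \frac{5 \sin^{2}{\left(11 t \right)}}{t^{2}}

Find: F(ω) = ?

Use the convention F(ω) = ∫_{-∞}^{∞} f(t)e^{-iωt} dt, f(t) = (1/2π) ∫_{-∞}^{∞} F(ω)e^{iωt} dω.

F(ω) = \begin{cases} \frac{5 \pi \left(22 - \left|{\omega}\right|\right)}{2} & \text{for}\: \omega > -22 \wedge \omega < 22 \\0 & \text{otherwise} \end{cases}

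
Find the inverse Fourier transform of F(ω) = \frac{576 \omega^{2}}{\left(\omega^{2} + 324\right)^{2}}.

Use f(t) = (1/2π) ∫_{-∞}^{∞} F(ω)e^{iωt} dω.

f(t) = 8 \left(1 - 18 \left|{t}\right|\right) e^{- 18 \left|{t}\right|}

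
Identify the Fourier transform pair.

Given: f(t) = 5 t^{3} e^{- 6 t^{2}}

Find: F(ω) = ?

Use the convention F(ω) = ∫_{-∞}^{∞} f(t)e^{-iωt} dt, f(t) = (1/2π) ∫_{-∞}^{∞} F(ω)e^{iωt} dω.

F(ω) = \frac{5 \sqrt{6} i \sqrt{\pi} \omega \left(\omega^{2} - 36\right) e^{- \frac{\omega^{2}}{24}}}{10368}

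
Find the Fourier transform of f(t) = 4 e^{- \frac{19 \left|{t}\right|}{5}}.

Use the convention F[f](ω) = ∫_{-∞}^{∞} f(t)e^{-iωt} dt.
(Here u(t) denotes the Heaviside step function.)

F(ω) = \frac{760}{25 \omega^{2} + 361}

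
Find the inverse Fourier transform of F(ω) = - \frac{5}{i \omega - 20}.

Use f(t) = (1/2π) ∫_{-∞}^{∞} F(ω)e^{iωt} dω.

f(t) = 5 e^{20 t} u\left(- t\right)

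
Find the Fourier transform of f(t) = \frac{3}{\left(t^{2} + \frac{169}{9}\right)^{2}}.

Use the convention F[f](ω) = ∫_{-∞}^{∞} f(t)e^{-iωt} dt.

F(ω) = \frac{27 \pi \left(13 \left|{\omega}\right| + 3\right) e^{- \frac{13 \left|{\omega}\right|}{3}}}{4394}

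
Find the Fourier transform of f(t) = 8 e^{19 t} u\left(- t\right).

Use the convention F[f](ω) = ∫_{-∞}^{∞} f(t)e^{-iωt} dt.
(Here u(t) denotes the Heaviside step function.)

F(ω) = - \frac{8}{i \omega - 19}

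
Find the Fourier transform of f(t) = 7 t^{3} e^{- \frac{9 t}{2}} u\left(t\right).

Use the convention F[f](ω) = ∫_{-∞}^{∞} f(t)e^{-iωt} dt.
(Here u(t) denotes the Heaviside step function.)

F(ω) = \frac{672}{\left(2 i \omega + 9\right)^{4}}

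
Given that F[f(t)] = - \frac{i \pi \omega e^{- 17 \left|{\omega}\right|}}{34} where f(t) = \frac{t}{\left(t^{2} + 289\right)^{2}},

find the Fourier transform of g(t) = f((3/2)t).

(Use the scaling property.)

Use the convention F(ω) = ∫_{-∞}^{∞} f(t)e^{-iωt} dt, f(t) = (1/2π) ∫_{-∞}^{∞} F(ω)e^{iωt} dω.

F[g](ω) = - \frac{2 i \pi \omega e^{- \frac{34 \left|{\omega}\right|}{3}}}{153}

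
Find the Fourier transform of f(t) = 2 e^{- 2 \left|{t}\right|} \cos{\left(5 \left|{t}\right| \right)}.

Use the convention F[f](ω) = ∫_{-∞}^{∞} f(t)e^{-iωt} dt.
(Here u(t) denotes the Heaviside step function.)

F(ω) = \frac{8 \left(\omega^{2} + 29\right)}{\omega^{4} - 42 \omega^{2} + 841}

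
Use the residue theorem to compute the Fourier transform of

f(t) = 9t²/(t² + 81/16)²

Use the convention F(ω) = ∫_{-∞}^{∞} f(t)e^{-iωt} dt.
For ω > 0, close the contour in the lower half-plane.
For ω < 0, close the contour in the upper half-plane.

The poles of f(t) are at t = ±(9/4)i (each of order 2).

Let g(z) = f(z)e^{-iωz}; for large |z| the factor e^{-iωz} decays in the lower half-plane when ω > 0 and in the upper half-plane when ω < 0.

Case ω > 0 (lower half-plane, clockwise contour ⇒ F(ω) = -2πi·ΣRes):
  Res_{z = - \frac{9 i}{4}} g(z) = \frac{i \left(4 - 9 \omega\right) e^{- \frac{9 \omega}{4}}}{4} (pole of order 2)
  F(ω) = -2πi·ΣRes = \frac{\pi \left(4 - 9 \omega\right) e^{- \frac{9 \omega}{4}}}{2}

Case ω < 0 (upper half-plane, counterclockwise contour ⇒ F(ω) = +2πi·ΣRes):
  Res_{z = \frac{9 i}{4}} g(z) = \frac{i \left(- 9 \omega - 4\right) e^{\frac{9 \omega}{4}}}{4} (pole of order 2)
  F(ω) = 2πi·ΣRes = \frac{\pi \left(9 \omega + 4\right) e^{\frac{9 \omega}{4}}}{2}

Both cases combine into a single formula in |ω|:

F(ω) = \frac{\pi \left(4 - 9 \left|{\omega}\right|\right) e^{- \frac{9 \left|{\omega}\right|}{4}}}{2}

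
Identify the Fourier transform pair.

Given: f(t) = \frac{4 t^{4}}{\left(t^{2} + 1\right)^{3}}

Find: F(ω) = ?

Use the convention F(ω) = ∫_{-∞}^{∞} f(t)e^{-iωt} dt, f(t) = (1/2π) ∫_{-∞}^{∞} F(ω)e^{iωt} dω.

F(ω) = \frac{\pi \left(\omega^{2} - 5 \left|{\omega}\right| + 3\right) e^{- \left|{\omega}\right|}}{2}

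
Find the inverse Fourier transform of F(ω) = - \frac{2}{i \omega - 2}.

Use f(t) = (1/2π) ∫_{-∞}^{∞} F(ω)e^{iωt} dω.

f(t) = 2 e^{2 t} u\left(- t\right)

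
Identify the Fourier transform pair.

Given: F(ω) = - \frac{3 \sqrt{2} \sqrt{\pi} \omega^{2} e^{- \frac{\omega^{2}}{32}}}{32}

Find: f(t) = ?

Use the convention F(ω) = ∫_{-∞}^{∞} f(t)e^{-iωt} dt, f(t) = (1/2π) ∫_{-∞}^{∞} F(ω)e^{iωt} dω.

f(t) = 3 \left(32 t^{2} - 2\right) e^{- 8 t^{2}}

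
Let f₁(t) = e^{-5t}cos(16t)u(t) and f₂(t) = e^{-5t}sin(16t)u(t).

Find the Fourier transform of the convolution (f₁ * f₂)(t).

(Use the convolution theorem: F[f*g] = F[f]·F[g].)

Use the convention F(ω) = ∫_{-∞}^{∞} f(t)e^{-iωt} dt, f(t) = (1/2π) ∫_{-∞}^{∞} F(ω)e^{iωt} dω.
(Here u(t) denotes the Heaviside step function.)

F[f₁*f₂](ω) = \frac{16 \left(i \omega + 5\right)}{\left(\left(i \omega + 5\right)^{2} + 256\right)^{2}}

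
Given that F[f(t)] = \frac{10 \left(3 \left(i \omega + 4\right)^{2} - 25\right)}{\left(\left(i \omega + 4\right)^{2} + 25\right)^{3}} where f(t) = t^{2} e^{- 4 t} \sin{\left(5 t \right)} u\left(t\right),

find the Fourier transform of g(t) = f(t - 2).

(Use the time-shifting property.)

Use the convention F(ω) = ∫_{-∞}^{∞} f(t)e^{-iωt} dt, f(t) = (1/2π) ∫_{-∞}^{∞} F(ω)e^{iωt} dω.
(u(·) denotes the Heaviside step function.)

F[g](ω) = \frac{10 \left(3 \left(i \omega + 4\right)^{2} - 25\right) e^{- 2 i \omega}}{\left(\left(i \omega + 4\right)^{2} + 25\right)^{3}}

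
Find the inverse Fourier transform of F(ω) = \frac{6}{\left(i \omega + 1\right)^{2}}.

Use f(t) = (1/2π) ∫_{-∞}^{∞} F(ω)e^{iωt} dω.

f(t) = 6 t e^{- t} u\left(t\right)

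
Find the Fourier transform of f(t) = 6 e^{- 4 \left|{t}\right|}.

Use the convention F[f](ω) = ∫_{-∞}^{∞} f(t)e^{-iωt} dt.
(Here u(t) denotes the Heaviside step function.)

F(ω) = \frac{48}{\omega^{2} + 16}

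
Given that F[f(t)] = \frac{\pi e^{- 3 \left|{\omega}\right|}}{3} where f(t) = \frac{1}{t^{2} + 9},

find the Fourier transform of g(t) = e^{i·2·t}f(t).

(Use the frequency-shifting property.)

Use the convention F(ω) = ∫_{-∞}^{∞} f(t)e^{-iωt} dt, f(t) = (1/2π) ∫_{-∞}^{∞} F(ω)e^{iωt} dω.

F[g](ω) = \frac{\pi e^{- 3 \left|{\omega - 2}\right|}}{3}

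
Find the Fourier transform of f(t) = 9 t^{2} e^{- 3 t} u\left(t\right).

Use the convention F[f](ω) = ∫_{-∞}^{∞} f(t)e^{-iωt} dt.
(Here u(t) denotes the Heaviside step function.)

F(ω) = \frac{18}{\left(i \omega + 3\right)^{3}}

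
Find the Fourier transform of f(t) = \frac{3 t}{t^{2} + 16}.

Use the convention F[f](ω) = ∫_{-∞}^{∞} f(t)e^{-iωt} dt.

F(ω) = - 3 i \pi e^{- 4 \left|{\omega}\right|} \operatorname{sign}{\left(\omega \right)}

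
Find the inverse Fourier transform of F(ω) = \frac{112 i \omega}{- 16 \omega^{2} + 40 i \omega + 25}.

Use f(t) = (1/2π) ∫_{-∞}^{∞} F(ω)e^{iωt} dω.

f(t) = 7 \left(1 - \frac{5 t}{4}\right) e^{- \frac{5 t}{4}} u\left(t\right)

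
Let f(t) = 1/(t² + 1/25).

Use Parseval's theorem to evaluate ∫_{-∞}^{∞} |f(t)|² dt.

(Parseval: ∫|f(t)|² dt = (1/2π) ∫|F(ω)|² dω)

∫|f(t)|² dt = \frac{125 \pi}{2}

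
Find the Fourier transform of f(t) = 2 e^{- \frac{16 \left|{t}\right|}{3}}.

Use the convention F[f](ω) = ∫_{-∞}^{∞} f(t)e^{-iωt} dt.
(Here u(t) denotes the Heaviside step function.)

F(ω) = \frac{192}{9 \omega^{2} + 256}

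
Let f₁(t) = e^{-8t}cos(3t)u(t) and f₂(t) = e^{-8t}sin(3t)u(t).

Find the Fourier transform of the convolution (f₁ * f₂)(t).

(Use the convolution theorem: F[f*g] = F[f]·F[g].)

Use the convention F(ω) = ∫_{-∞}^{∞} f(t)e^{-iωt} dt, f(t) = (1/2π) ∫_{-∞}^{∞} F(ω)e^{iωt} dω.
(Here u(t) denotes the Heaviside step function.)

F[f₁*f₂](ω) = \frac{3 \left(i \omega + 8\right)}{\left(\left(i \omega + 8\right)^{2} + 9\right)^{2}}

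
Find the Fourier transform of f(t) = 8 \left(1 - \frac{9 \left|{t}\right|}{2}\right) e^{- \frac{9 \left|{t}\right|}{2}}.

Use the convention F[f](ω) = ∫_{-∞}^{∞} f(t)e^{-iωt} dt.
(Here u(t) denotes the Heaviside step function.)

F(ω) = \frac{2304 \omega^{2}}{\left(4 \omega^{2} + 81\right)^{2}}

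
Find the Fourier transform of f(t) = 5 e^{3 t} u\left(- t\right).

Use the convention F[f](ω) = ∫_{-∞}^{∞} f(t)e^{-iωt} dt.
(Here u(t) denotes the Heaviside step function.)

F(ω) = - \frac{5}{i \omega - 3}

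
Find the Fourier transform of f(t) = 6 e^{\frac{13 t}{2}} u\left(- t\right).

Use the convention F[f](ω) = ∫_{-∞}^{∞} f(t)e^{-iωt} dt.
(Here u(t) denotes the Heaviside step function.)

F(ω) = - \frac{12}{2 i \omega - 13}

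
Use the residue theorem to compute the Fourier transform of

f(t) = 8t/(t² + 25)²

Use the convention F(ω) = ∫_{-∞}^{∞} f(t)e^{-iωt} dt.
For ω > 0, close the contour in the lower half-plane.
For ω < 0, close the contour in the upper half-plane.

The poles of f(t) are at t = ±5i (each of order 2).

Let g(z) = f(z)e^{-iωz}; for large |z| the factor e^{-iωz} decays in the lower half-plane when ω > 0 and in the upper half-plane when ω < 0.

Case ω > 0 (lower half-plane, clockwise contour ⇒ F(ω) = -2πi·ΣRes):
  Res_{z = - 5 i} g(z) = \frac{2 \omega e^{- 5 \omega}}{5} (pole of order 2)
  F(ω) = -2πi·ΣRes = - \frac{4 i \pi \omega e^{- 5 \omega}}{5}

Case ω < 0 (upper half-plane, counterclockwise contour ⇒ F(ω) = +2πi·ΣRes):
  Res_{z = 5 i} g(z) = - \frac{2 \omega e^{5 \omega}}{5} (pole of order 2)
  F(ω) = 2πi·ΣRes = - \frac{4 i \pi \omega e^{5 \omega}}{5}

Both cases combine into a single formula in |ω|:

F(ω) = - \frac{4 i \pi \omega e^{- 5 \left|{\omega}\right|}}{5}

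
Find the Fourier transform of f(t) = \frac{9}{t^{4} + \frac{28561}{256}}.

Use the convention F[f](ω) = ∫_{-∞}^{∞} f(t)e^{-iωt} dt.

F(ω) = \frac{576 \pi e^{- \frac{13 \sqrt{2} \left|{\omega}\right|}{8}} \sin{\left(\frac{13 \sqrt{2} \left|{\omega}\right|}{8} + \frac{\pi}{4} \right)}}{2197}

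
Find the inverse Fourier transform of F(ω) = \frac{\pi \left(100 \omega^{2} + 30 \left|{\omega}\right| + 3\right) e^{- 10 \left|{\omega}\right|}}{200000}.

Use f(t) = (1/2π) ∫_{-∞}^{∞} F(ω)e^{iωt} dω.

f(t) = \frac{4}{\left(t^{2} + 100\right)^{3}}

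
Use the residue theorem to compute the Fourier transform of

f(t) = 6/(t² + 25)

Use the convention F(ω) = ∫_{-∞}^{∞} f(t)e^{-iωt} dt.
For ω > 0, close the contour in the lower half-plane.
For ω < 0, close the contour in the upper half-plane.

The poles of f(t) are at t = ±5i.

Let g(z) = f(z)e^{-iωz}; for large |z| the factor e^{-iωz} decays in the lower half-plane when ω > 0 and in the upper half-plane when ω < 0.

Case ω > 0 (lower half-plane, clockwise contour ⇒ F(ω) = -2πi·ΣRes):
  Res_{z = - 5 i} g(z) = \frac{3 i e^{- 5 \omega}}{5}
  F(ω) = -2πi·ΣRes = \frac{6 \pi e^{- 5 \omega}}{5}

Case ω < 0 (upper half-plane, counterclockwise contour ⇒ F(ω) = +2πi·ΣRes):
  Res_{z = 5 i} g(z) = - \frac{3 i e^{5 \omega}}{5}
  F(ω) = 2πi·ΣRes = \frac{6 \pi e^{5 \omega}}{5}

Both cases combine into a single formula in |ω|:

F(ω) = \frac{6 \pi e^{- 5 \left|{\omega}\right|}}{5}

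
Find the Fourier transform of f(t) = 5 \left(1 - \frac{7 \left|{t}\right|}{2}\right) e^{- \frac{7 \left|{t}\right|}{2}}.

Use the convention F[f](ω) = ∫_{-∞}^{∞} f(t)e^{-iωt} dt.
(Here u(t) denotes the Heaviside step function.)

F(ω) = \frac{1120 \omega^{2}}{\left(4 \omega^{2} + 49\right)^{2}}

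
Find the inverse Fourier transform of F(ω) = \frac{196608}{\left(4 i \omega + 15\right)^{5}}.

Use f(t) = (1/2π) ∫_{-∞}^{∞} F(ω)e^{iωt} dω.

f(t) = 8 t^{4} e^{- \frac{15 t}{4}} u\left(t\right)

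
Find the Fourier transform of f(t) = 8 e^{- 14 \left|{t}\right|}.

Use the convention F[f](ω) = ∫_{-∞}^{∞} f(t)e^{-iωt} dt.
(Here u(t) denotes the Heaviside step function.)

F(ω) = \frac{224}{\omega^{2} + 196}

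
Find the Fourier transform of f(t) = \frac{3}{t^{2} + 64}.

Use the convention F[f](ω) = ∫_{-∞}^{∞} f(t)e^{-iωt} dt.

F(ω) = \frac{3 \pi e^{- 8 \left|{\omega}\right|}}{8}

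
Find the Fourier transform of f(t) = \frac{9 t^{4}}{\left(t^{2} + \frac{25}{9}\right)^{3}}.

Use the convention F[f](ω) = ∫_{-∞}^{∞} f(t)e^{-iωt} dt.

F(ω) = \frac{3 \pi \left(25 \omega^{2} - 75 \left|{\omega}\right| + 27\right) e^{- \frac{5 \left|{\omega}\right|}{3}}}{40}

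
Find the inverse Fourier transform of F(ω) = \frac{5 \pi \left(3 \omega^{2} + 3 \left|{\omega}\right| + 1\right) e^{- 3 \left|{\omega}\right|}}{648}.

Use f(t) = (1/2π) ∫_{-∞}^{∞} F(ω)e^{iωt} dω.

f(t) = \frac{5}{\left(t^{2} + 9\right)^{3}}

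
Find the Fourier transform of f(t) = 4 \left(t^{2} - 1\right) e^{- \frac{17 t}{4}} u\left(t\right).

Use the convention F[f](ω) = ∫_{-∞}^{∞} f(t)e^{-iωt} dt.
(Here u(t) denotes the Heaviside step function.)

F(ω) = \frac{16 \left(128 i \omega - \left(4 i \omega + 17\right)^{3} + 544\right)}{\left(4 i \omega + 17\right)^{4}}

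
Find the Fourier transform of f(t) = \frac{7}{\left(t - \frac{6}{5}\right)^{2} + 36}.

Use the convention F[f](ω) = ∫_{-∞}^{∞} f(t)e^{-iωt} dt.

F(ω) = \frac{7 \pi e^{- \frac{6 i \omega}{5} - 6 \left|{\omega}\right|}}{6}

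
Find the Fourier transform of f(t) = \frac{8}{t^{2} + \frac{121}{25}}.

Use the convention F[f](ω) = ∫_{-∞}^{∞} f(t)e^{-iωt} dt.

F(ω) = \frac{40 \pi e^{- \frac{11 \left|{\omega}\right|}{5}}}{11}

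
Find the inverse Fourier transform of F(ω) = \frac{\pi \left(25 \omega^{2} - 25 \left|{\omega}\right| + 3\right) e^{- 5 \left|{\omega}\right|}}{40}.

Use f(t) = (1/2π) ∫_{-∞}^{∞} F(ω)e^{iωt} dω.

f(t) = \frac{t^{4}}{\left(t^{2} + 25\right)^{3}}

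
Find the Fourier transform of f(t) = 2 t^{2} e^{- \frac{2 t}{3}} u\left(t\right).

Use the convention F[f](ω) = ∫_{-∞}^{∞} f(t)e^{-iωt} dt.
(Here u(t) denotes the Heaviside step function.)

F(ω) = \frac{108}{\left(3 i \omega + 2\right)^{3}}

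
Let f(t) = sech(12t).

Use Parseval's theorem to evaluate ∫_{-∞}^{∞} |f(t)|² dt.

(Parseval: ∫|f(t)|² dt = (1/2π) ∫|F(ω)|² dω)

∫|f(t)|² dt = \frac{1}{6}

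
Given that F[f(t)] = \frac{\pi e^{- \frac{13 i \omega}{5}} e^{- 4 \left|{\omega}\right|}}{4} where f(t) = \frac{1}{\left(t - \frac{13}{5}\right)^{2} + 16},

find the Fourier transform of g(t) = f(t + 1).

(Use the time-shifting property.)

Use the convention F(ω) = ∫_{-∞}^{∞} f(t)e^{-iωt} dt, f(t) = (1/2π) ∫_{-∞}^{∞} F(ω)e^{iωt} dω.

F[g](ω) = \frac{\pi e^{- \frac{8 i \omega}{5} - 4 \left|{\omega}\right|}}{4}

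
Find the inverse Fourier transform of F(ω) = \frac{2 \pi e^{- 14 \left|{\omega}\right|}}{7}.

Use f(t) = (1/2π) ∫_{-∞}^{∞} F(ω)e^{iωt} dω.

f(t) = \frac{4}{t^{2} + 196}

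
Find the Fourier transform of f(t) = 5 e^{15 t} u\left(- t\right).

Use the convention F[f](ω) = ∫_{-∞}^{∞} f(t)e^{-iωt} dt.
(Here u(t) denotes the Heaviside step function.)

F(ω) = - \frac{5}{i \omega - 15}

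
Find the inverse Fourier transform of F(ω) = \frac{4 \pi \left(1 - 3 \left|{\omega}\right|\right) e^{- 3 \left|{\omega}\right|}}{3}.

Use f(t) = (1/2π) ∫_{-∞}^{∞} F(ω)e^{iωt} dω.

f(t) = \frac{8 t^{2}}{\left(t^{2} + 9\right)^{2}}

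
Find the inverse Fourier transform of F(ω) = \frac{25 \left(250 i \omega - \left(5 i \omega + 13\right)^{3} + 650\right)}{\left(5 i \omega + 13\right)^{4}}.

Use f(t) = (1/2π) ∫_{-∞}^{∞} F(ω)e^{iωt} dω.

f(t) = 5 \left(t^{2} - 1\right) e^{- \frac{13 t}{5}} u\left(t\right)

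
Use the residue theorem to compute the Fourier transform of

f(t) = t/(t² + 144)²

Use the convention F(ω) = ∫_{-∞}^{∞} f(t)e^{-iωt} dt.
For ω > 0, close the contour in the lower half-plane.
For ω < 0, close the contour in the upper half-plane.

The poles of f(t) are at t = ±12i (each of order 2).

Let g(z) = f(z)e^{-iωz}; for large |z| the factor e^{-iωz} decays in the lower half-plane when ω > 0 and in the upper half-plane when ω < 0.

Case ω > 0 (lower half-plane, clockwise contour ⇒ F(ω) = -2πi·ΣRes):
  Res_{z = - 12 i} g(z) = \frac{\omega e^{- 12 \omega}}{48} (pole of order 2)
  F(ω) = -2πi·ΣRes = - \frac{i \pi \omega e^{- 12 \omega}}{24}

Case ω < 0 (upper half-plane, counterclockwise contour ⇒ F(ω) = +2πi·ΣRes):
  Res_{z = 12 i} g(z) = - \frac{\omega e^{12 \omega}}{48} (pole of order 2)
  F(ω) = 2πi·ΣRes = - \frac{i \pi \omega e^{12 \omega}}{24}

Both cases combine into a single formula in |ω|:

F(ω) = - \frac{i \pi \omega e^{- 12 \left|{\omega}\right|}}{24}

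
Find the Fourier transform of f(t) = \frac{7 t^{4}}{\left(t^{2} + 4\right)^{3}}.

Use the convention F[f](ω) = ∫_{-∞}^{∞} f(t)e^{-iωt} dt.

F(ω) = \frac{7 \pi \left(4 \omega^{2} - 10 \left|{\omega}\right| + 3\right) e^{- 2 \left|{\omega}\right|}}{16}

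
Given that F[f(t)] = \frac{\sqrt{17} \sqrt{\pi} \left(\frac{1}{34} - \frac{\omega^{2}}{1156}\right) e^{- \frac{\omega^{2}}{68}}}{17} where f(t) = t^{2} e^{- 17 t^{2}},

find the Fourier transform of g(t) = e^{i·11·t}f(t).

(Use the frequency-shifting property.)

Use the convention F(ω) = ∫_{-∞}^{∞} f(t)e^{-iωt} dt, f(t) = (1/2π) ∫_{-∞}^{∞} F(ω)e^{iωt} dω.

F[g](ω) = \frac{\sqrt{17} \sqrt{\pi} \left(34 - \left(\omega - 11\right)^{2}\right) e^{- \frac{\left(\omega - 11\right)^{2}}{68}}}{19652}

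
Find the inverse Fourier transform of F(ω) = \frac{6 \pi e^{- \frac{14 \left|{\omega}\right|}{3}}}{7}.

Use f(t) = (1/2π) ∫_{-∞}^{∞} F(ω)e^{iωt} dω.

f(t) = \frac{4}{t^{2} + \frac{196}{9}}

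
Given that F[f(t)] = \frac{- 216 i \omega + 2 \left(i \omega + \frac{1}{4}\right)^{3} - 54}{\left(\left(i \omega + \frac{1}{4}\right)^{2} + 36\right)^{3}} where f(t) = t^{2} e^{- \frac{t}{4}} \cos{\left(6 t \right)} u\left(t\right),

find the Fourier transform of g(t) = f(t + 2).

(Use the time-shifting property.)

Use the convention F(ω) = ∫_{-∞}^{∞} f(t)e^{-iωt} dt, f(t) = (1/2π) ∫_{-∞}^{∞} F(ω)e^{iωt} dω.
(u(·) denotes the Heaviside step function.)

F[g](ω) = \frac{128 \left(- 6912 i \omega + \left(4 i \omega + 1\right)^{3} - 1728\right) e^{2 i \omega}}{\left(\left(4 i \omega + 1\right)^{2} + 576\right)^{3}}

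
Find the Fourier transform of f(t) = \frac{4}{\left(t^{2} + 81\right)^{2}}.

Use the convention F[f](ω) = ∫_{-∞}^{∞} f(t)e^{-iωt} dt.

F(ω) = \frac{2 \pi \left(9 \left|{\omega}\right| + 1\right) e^{- 9 \left|{\omega}\right|}}{729}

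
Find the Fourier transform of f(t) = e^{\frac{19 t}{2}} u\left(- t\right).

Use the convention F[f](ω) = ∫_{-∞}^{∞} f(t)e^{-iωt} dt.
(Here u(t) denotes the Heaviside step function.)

F(ω) = - \frac{2}{2 i \omega - 19}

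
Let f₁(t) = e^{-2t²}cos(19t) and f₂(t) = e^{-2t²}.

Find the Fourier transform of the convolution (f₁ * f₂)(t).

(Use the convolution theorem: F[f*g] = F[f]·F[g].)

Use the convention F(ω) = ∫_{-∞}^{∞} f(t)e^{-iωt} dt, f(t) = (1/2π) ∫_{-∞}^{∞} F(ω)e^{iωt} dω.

F[f₁*f₂](ω) = \frac{\pi \left(e^{\frac{19 \omega}{2}} + 1\right) e^{- \frac{\omega^{2}}{4} - \frac{19 \omega}{4} - \frac{361}{8}}}{4}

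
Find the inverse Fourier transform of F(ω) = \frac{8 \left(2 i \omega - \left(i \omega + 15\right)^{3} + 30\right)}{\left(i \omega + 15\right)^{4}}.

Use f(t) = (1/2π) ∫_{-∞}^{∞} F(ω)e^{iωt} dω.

f(t) = 8 \left(t^{2} - 1\right) e^{- 15 t} u\left(t\right)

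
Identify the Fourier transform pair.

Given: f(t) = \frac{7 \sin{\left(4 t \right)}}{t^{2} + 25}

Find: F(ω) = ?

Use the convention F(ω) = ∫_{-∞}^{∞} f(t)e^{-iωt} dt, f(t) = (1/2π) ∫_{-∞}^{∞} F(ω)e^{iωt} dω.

F(ω) = \frac{7 i \pi e^{- 5 \left|{\omega + 4}\right|}}{10} - \frac{7 i \pi e^{- 5 \left|{\omega - 4}\right|}}{10}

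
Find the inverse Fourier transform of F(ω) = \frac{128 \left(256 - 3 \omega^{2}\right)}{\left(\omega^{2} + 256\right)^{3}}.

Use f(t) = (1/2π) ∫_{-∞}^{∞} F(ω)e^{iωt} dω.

f(t) = 2 t^{2} e^{- 16 \left|{t}\right|}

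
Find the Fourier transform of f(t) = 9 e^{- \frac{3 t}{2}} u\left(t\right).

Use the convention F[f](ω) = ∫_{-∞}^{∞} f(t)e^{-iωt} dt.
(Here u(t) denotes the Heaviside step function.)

F(ω) = \frac{18}{2 i \omega + 3}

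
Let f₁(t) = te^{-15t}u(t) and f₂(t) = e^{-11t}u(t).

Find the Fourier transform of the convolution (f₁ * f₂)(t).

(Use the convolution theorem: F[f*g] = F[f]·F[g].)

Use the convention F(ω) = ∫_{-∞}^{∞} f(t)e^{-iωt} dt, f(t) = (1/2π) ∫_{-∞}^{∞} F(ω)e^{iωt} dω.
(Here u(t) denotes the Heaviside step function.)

F[f₁*f₂](ω) = \frac{1}{\left(i \omega + 11\right) \left(i \omega + 15\right)^{2}}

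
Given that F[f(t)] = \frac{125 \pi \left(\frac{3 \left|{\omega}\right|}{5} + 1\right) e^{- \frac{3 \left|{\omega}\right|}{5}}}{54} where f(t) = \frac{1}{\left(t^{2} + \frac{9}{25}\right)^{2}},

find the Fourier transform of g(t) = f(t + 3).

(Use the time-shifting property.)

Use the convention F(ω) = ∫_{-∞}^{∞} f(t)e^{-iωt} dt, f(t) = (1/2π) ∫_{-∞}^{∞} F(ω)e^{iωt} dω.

F[g](ω) = \frac{25 \pi \left(3 \left|{\omega}\right| + 5\right) e^{3 i \omega - \frac{3 \left|{\omega}\right|}{5}}}{54}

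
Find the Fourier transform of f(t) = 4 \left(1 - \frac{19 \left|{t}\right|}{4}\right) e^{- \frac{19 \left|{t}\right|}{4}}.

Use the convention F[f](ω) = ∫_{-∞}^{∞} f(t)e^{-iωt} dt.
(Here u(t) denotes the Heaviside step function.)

F(ω) = \frac{19456 \omega^{2}}{\left(16 \omega^{2} + 361\right)^{2}}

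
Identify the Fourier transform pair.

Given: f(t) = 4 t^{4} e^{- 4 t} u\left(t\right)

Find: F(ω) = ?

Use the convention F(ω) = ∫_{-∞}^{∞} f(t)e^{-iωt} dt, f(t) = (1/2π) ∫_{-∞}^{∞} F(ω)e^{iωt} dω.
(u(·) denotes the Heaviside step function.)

F(ω) = \frac{96}{\left(i \omega + 4\right)^{5}}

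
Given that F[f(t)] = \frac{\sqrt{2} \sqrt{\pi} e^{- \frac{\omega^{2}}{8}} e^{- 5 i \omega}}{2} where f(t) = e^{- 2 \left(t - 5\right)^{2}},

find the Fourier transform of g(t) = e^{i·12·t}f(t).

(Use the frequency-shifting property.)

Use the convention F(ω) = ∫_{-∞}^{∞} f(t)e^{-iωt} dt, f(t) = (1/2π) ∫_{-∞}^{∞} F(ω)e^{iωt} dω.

F[g](ω) = \frac{\sqrt{2} \sqrt{\pi} e^{- \frac{\left(\omega - 12\right) \left(\omega - 12 + 40 i\right)}{8}}}{2}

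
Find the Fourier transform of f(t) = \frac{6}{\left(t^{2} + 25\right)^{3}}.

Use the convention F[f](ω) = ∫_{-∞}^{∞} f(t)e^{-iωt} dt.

F(ω) = \frac{3 \pi \left(25 \omega^{2} + 15 \left|{\omega}\right| + 3\right) e^{- 5 \left|{\omega}\right|}}{12500}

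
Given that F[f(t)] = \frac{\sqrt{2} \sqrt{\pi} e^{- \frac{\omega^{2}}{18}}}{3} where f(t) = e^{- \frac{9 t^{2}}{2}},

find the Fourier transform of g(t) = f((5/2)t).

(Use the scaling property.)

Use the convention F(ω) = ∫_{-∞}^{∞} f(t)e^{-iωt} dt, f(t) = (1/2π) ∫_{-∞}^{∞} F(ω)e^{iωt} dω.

F[g](ω) = \frac{2 \sqrt{2} \sqrt{\pi} e^{- \frac{2 \omega^{2}}{225}}}{15}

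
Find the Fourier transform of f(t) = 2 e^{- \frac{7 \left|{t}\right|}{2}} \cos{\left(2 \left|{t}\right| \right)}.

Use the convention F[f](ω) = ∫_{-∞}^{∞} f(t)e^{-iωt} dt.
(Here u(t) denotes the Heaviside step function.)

F(ω) = \frac{56 \left(4 \omega^{2} + 65\right)}{16 \omega^{4} + 264 \omega^{2} + 4225}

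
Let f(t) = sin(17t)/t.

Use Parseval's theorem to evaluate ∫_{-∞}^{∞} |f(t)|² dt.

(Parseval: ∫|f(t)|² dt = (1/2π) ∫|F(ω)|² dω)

∫|f(t)|² dt = 17 \pi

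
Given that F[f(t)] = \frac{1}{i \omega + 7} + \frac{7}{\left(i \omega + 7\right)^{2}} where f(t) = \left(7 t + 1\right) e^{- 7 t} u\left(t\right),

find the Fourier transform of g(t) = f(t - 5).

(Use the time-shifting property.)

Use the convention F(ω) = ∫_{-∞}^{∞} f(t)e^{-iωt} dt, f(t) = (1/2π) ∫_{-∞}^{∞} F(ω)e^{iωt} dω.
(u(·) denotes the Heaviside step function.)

F[g](ω) = \frac{\left(- i \omega - 14\right) e^{- 5 i \omega}}{\omega^{2} - 14 i \omega - 49}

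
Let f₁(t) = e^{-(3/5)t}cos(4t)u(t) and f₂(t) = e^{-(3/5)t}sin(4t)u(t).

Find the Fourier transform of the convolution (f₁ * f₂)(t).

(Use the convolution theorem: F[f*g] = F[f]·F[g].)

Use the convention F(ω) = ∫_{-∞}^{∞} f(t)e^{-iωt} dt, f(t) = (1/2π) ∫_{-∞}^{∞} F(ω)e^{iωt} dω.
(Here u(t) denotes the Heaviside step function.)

F[f₁*f₂](ω) = \frac{500 \left(5 i \omega + 3\right)}{\left(\left(5 i \omega + 3\right)^{2} + 400\right)^{2}}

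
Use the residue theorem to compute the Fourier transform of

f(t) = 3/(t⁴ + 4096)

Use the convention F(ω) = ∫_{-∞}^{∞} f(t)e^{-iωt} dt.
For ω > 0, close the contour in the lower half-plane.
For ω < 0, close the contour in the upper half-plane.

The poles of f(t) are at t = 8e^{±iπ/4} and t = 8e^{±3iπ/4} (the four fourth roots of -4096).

Let g(z) = f(z)e^{-iωz}; for large |z| the factor e^{-iωz} decays in the lower half-plane when ω > 0 and in the upper half-plane when ω < 0.

Case ω > 0 (lower half-plane, clockwise contour ⇒ F(ω) = -2πi·ΣRes):
  Res_{z = - 4 \sqrt{2} - 4 \sqrt{2} i} g(z) = \frac{3 \sqrt{2} i \left(1 - i\right) e^{4 \sqrt{2} \omega \left(-1 + i\right)}}{4096}
  Res_{z = 4 \sqrt{2} - 4 \sqrt{2} i} g(z) = \frac{3 \sqrt{2} i \left(1 + i\right) e^{- 4 \sqrt{2} \omega \left(1 + i\right)}}{4096}
  F(ω) = -2πi·ΣRes = \frac{3 \sqrt{2} \pi \left(1 - i\right) \left(e^{8 \sqrt{2} i \omega} + i\right) e^{- 4 \sqrt{2} \omega \left(1 + i\right)}}{2048} = \frac{3 \sqrt{2} \pi \left(\sin{\left(4 \sqrt{2} \omega \right)} + \cos{\left(4 \sqrt{2} \omega \right)}\right) e^{- 4 \sqrt{2} \omega}}{1024}

Case ω < 0 (upper half-plane, counterclockwise contour ⇒ F(ω) = +2πi·ΣRes):
  Res_{z = 4 \sqrt{2} + 4 \sqrt{2} i} g(z) = \frac{3 \sqrt{2} i \left(-1 + i\right) e^{4 \sqrt{2} \omega \left(1 - i\right)}}{4096}
  Res_{z = - 4 \sqrt{2} + 4 \sqrt{2} i} g(z) = \frac{3 \sqrt{2} \left(1 - i\right) e^{4 \sqrt{2} \omega \left(1 + i\right)}}{4096}
  F(ω) = 2πi·ΣRes = - \frac{3 \sqrt{2} i \pi \left(i \left(1 - i\right) e^{4 \sqrt{2} \omega \left(1 - i\right)} - \left(1 - i\right) e^{4 \sqrt{2} \omega \left(1 + i\right)}\right)}{2048} = \frac{3 \sqrt{2} \pi \left(- \sin{\left(4 \sqrt{2} \omega \right)} + \cos{\left(4 \sqrt{2} \omega \right)}\right) e^{4 \sqrt{2} \omega}}{1024}

Both cases combine into a single formula in |ω|:

F(ω) = \frac{3 \sqrt{2} \pi \left(\sin{\left(4 \sqrt{2} \left|{\omega}\right| \right)} + \cos{\left(4 \sqrt{2} \left|{\omega}\right| \right)}\right) e^{- 4 \sqrt{2} \left|{\omega}\right|}}{1024}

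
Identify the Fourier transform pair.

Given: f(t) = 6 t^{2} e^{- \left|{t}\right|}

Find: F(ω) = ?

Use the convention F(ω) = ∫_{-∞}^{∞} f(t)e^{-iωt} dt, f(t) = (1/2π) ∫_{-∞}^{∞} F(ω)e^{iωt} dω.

F(ω) = \frac{24 \left(1 - 3 \omega^{2}\right)}{\left(\omega^{2} + 1\right)^{3}}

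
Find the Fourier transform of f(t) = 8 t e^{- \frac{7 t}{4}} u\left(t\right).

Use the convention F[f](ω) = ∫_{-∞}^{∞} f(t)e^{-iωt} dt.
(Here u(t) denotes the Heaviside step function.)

F(ω) = \frac{128}{\left(4 i \omega + 7\right)^{2}}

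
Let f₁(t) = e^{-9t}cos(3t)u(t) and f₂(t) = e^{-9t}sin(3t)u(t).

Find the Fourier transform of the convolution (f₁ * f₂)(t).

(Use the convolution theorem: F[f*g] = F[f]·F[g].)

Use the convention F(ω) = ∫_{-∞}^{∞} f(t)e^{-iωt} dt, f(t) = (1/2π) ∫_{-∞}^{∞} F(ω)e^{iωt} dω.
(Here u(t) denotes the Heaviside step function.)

F[f₁*f₂](ω) = \frac{3 \left(i \omega + 9\right)}{\left(\left(i \omega + 9\right)^{2} + 9\right)^{2}}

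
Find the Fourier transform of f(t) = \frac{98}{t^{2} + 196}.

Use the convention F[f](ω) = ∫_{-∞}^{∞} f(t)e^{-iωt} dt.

F(ω) = 7 \pi e^{- 14 \left|{\omega}\right|}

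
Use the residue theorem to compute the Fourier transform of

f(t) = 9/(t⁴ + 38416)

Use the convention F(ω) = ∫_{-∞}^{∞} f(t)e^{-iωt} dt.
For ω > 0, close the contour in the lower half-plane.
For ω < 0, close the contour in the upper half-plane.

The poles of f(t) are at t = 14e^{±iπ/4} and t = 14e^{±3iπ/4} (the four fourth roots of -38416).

Let g(z) = f(z)e^{-iωz}; for large |z| the factor e^{-iωz} decays in the lower half-plane when ω > 0 and in the upper half-plane when ω < 0.

Case ω > 0 (lower half-plane, clockwise contour ⇒ F(ω) = -2πi·ΣRes):
  Res_{z = - 7 \sqrt{2} - 7 \sqrt{2} i} g(z) = \frac{9 \sqrt{2} i \left(1 - i\right) e^{7 \sqrt{2} \omega \left(-1 + i\right)}}{21952}
  Res_{z = 7 \sqrt{2} - 7 \sqrt{2} i} g(z) = \frac{9 \sqrt{2} i \left(1 + i\right) e^{- 7 \sqrt{2} \omega \left(1 + i\right)}}{21952}
  F(ω) = -2πi·ΣRes = \frac{9 \sqrt{2} \pi \left(1 - i\right) \left(e^{14 \sqrt{2} i \omega} + i\right) e^{- 7 \sqrt{2} \omega \left(1 + i\right)}}{10976} = \frac{9 \pi e^{- 7 \sqrt{2} \omega} \sin{\left(7 \sqrt{2} \omega + \frac{\pi}{4} \right)}}{2744}

Case ω < 0 (upper half-plane, counterclockwise contour ⇒ F(ω) = +2πi·ΣRes):
  Res_{z = 7 \sqrt{2} + 7 \sqrt{2} i} g(z) = \frac{9 \sqrt{2} i \left(-1 + i\right) e^{7 \sqrt{2} \omega \left(1 - i\right)}}{21952}
  Res_{z = - 7 \sqrt{2} + 7 \sqrt{2} i} g(z) = \frac{9 \sqrt{2} \left(1 - i\right) e^{7 \sqrt{2} \omega \left(1 + i\right)}}{21952}
  F(ω) = 2πi·ΣRes = - \frac{9 \sqrt{2} i \pi \left(i \left(1 - i\right) e^{7 \sqrt{2} \omega \left(1 - i\right)} - \left(1 - i\right) e^{7 \sqrt{2} \omega \left(1 + i\right)}\right)}{10976} = \frac{9 \pi e^{7 \sqrt{2} \omega} \cos{\left(7 \sqrt{2} \omega + \frac{\pi}{4} \right)}}{2744}

Both cases combine into a single formula in |ω|:

F(ω) = \frac{9 \pi e^{- 7 \sqrt{2} \left|{\omega}\right|} \sin{\left(7 \sqrt{2} \left|{\omega}\right| + \frac{\pi}{4} \right)}}{2744}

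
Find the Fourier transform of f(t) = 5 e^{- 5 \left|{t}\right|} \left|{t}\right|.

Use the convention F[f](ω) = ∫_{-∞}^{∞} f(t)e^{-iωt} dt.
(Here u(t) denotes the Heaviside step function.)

F(ω) = \frac{10 \left(25 - \omega^{2}\right)}{\left(\omega^{2} + 25\right)^{2}}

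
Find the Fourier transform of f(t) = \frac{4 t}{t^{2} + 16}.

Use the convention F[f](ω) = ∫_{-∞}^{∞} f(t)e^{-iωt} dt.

F(ω) = - 4 i \pi e^{- 4 \left|{\omega}\right|} \operatorname{sign}{\left(\omega \right)}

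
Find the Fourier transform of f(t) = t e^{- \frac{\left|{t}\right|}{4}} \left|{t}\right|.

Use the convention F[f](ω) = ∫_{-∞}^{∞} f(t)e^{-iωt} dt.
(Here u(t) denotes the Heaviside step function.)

F(ω) = \frac{1024 i \omega \left(16 \omega^{2} - 3\right)}{\left(16 \omega^{2} + 1\right)^{3}}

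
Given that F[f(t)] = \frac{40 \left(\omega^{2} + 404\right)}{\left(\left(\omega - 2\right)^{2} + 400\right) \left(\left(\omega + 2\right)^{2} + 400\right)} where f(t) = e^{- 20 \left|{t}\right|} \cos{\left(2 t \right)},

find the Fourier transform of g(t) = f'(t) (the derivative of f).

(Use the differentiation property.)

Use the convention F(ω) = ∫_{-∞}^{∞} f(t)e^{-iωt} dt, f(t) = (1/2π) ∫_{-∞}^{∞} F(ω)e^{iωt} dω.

F[g](ω) = \frac{40 i \omega \left(\omega^{2} + 404\right)}{\omega^{4} + 792 \omega^{2} + 163216}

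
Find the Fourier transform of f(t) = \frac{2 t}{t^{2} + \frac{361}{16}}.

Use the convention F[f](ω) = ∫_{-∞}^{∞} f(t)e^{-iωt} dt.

F(ω) = - 2 i \pi e^{- \frac{19 \left|{\omega}\right|}{4}} \operatorname{sign}{\left(\omega \right)}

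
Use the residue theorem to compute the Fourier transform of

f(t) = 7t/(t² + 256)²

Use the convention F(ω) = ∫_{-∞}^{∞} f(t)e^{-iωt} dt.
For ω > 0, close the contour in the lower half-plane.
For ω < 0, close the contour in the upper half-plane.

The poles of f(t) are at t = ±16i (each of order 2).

Let g(z) = f(z)e^{-iωz}; for large |z| the factor e^{-iωz} decays in the lower half-plane when ω > 0 and in the upper half-plane when ω < 0.

Case ω > 0 (lower half-plane, clockwise contour ⇒ F(ω) = -2πi·ΣRes):
  Res_{z = - 16 i} g(z) = \frac{7 \omega e^{- 16 \omega}}{64} (pole of order 2)
  F(ω) = -2πi·ΣRes = - \frac{7 i \pi \omega e^{- 16 \omega}}{32}

Case ω < 0 (upper half-plane, counterclockwise contour ⇒ F(ω) = +2πi·ΣRes):
  Res_{z = 16 i} g(z) = - \frac{7 \omega e^{16 \omega}}{64} (pole of order 2)
  F(ω) = 2πi·ΣRes = - \frac{7 i \pi \omega e^{16 \omega}}{32}

Both cases combine into a single formula in |ω|:

F(ω) = - \frac{7 i \pi \omega e^{- 16 \left|{\omega}\right|}}{32}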